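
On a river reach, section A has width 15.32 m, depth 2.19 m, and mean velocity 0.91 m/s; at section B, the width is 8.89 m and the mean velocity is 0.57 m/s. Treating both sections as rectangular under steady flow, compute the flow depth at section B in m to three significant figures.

6.03 m

Q = A₁V₁ = (15.32×2.19) × 0.91 = 30.53 m³/s
d₂ = Q/(b₂ V₂) = 30.53/(8.89×0.57) = 6.025 m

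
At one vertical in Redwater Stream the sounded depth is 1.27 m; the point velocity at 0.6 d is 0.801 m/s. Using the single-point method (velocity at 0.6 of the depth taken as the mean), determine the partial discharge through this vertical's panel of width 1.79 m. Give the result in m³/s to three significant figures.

1.82 m³/s

v̄ = v₀.₆ = 0.801 m/s
q = v̄ × d × w = 0.8010 × 1.27 × 1.79 = 1.821 m³/s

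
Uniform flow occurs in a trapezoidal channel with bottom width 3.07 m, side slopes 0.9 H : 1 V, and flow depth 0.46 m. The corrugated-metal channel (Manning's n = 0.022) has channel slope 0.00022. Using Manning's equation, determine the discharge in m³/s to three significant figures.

0.559 m³/s

A = (b + z·y)·y = (3.07 + 0.9×0.46)×0.46 = 1.603 m²
P = b + 2y√(1+z²) = 3.07 + 2×0.46×√(1+0.9²) = 4.308 m
R = A/P = 1.603/4.308 = 0.3720 m
Q = (1/n)·A·R^(2/3)·S^(1/2) = (1/0.022) × 1.603 × 0.3720^(2/3) × 0.00022^(1/2) = 0.5589 m³/s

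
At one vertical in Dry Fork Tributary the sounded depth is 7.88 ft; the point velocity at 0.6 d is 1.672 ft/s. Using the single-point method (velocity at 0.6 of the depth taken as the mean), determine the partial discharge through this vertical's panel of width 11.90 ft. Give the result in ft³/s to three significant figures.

v̄ = v₀.₆ = 1.672 ft/s
q = v̄ × d × w = 1.672 × 7.88 × 11.90 = 156.8 ft³/s

157 ft³/s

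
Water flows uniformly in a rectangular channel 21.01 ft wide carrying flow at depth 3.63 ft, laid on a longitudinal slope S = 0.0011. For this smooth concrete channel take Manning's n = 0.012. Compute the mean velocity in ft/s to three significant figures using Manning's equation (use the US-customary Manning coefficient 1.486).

A = b·y = 21.01 × 3.63 = 76.27 ft²
P = b + 2y = 21.01 + 2×3.63 = 28.27 ft
R = A/P = 76.27/28.27 = 2.698 ft
Q = (1.486/n)·A·R^(2/3)·S^(1/2) = (1.486/0.012) × 76.27 × 2.698^(2/3) × 0.0011^(1/2) = 607.0 ft³/s
V = Q/A = 607.0/76.27 = 7.959 ft/s

7.96 ft/s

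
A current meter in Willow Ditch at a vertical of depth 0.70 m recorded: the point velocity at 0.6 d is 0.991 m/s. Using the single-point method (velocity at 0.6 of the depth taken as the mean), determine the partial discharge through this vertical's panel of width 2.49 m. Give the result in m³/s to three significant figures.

1.73 m³/s

v̄ = v₀.₆ = 0.991 m/s
q = v̄ × d × w = 0.9910 × 0.70 × 2.49 = 1.727 m³/s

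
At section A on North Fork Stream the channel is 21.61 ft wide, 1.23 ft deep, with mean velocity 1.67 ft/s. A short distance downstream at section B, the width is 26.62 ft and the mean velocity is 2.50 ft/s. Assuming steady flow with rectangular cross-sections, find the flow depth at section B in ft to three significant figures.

Q = A₁V₁ = (21.61×1.23) × 1.67 = 44.39 ft³/s
d₂ = Q/(b₂ V₂) = 44.39/(26.62×2.50) = 0.6670 ft

0.667 ft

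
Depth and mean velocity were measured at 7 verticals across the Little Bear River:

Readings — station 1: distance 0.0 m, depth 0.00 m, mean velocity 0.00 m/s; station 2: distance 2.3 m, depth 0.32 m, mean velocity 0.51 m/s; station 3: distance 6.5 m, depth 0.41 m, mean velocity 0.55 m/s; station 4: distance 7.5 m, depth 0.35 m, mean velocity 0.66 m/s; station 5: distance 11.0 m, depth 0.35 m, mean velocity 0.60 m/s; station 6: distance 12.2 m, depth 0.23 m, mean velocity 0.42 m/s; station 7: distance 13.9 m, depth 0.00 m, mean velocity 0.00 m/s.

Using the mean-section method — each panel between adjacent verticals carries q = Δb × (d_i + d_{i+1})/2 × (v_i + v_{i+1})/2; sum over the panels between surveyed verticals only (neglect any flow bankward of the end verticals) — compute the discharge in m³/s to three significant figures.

2.13 m³/s

Panel 1-2: Δb = 2.3 m, d̄ = (0.00+0.32)/2 = 0.16, v̄ = (0.00+0.51)/2 = 0.255 → q = 2.3×0.16×0.255 = 0.09384 m³/s
Panel 2-3: Δb = 4.2 m, d̄ = (0.32+0.41)/2 = 0.365, v̄ = (0.51+0.55)/2 = 0.53 → q = 4.2×0.365×0.53 = 0.8125 m³/s
Panel 3-4: Δb = 1 m, d̄ = (0.41+0.35)/2 = 0.38, v̄ = (0.55+0.66)/2 = 0.605 → q = 1×0.38×0.605 = 0.2299 m³/s
Panel 4-5: Δb = 3.5 m, d̄ = (0.35+0.35)/2 = 0.35, v̄ = (0.66+0.60)/2 = 0.63 → q = 3.5×0.35×0.63 = 0.7718 m³/s
Panel 5-6: Δb = 1.2 m, d̄ = (0.35+0.23)/2 = 0.29, v̄ = (0.60+0.42)/2 = 0.51 → q = 1.2×0.29×0.51 = 0.1775 m³/s
Panel 6-7: Δb = 1.7 m, d̄ = (0.23+0.00)/2 = 0.115, v̄ = (0.42+0.00)/2 = 0.21 → q = 1.7×0.115×0.21 = 0.04106 m³/s
Q = Σ q = 2.127 m³/s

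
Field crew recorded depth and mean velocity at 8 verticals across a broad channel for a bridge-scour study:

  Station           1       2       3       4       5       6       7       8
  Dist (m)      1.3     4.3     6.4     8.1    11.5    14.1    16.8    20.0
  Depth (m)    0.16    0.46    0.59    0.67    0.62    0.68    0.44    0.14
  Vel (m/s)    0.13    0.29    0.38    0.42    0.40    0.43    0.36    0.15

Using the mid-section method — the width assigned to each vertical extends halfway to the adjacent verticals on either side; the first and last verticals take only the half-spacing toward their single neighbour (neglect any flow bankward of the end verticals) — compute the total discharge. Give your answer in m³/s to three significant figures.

3.53 m³/s

w_1 = (4.3 − 1.3)/2 = 1.5 m; q_1 = 0.13 × 0.16 × 1.5 = 0.03120 m³/s
w_2 = (6.4 − 1.3)/2 = 2.55 m; q_2 = 0.29 × 0.46 × 2.55 = 0.3402 m³/s
w_3 = (8.1 − 4.3)/2 = 1.9 m; q_3 = 0.38 × 0.59 × 1.9 = 0.4260 m³/s
w_4 = (11.5 − 6.4)/2 = 2.55 m; q_4 = 0.42 × 0.67 × 2.55 = 0.7176 m³/s
w_5 = (14.1 − 8.1)/2 = 3 m; q_5 = 0.40 × 0.62 × 3 = 0.7440 m³/s
w_6 = (16.8 − 11.5)/2 = 2.65 m; q_6 = 0.43 × 0.68 × 2.65 = 0.7749 m³/s
w_7 = (20.0 − 14.1)/2 = 2.95 m; q_7 = 0.36 × 0.44 × 2.95 = 0.4673 m³/s
w_8 = (20.0 − 16.8)/2 = 1.6 m; q_8 = 0.15 × 0.14 × 1.6 = 0.03360 m³/s
Q = Σ qᵢ = 3.535 m³/s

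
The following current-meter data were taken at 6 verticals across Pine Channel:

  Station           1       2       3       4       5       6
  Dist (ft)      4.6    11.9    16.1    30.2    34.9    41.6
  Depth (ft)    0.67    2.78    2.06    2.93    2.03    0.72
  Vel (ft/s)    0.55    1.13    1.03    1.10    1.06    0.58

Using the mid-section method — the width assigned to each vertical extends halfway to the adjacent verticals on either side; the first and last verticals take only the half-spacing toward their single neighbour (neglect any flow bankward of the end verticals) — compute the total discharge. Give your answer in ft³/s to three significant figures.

82.8 ft³/s

w_1 = (11.9 − 4.6)/2 = 3.65 ft; q_1 = 0.55 × 0.67 × 3.65 = 1.345 ft³/s
w_2 = (16.1 − 4.6)/2 = 5.75 ft; q_2 = 1.13 × 2.78 × 5.75 = 18.06 ft³/s
w_3 = (30.2 − 11.9)/2 = 9.15 ft; q_3 = 1.03 × 2.06 × 9.15 = 19.41 ft³/s
w_4 = (34.9 − 16.1)/2 = 9.4 ft; q_4 = 1.10 × 2.93 × 9.4 = 30.30 ft³/s
w_5 = (41.6 − 30.2)/2 = 5.7 ft; q_5 = 1.06 × 2.03 × 5.7 = 12.27 ft³/s
w_6 = (41.6 − 34.9)/2 = 3.35 ft; q_6 = 0.58 × 0.72 × 3.35 = 1.399 ft³/s
Q = Σ qᵢ = 82.78 ft³/s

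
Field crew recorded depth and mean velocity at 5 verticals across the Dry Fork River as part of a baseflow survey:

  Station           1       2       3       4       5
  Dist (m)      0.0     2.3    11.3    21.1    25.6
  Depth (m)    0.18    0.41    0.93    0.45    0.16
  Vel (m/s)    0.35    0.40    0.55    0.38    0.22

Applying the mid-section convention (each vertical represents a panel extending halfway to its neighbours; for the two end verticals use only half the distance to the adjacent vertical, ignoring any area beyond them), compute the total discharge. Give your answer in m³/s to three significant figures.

7.11 m³/s

w_1 = (2.3 − 0.0)/2 = 1.15 m; q_1 = 0.35 × 0.18 × 1.15 = 0.07245 m³/s
w_2 = (11.3 − 0.0)/2 = 5.65 m; q_2 = 0.40 × 0.41 × 5.65 = 0.9266 m³/s
w_3 = (21.1 − 2.3)/2 = 9.4 m; q_3 = 0.55 × 0.93 × 9.4 = 4.808 m³/s
w_4 = (25.6 − 11.3)/2 = 7.15 m; q_4 = 0.38 × 0.45 × 7.15 = 1.223 m³/s
w_5 = (25.6 − 21.1)/2 = 2.25 m; q_5 = 0.22 × 0.16 × 2.25 = 0.07920 m³/s
Q = Σ qᵢ = 7.109 m³/s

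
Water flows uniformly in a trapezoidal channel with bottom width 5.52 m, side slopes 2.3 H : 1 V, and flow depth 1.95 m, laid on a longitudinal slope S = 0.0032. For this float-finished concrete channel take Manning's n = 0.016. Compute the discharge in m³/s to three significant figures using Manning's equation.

81.1 m³/s

A = (b + z·y)·y = (5.52 + 2.3×1.95)×1.95 = 19.51 m²
P = b + 2y√(1+z²) = 5.52 + 2×1.95×√(1+2.3²) = 15.30 m
R = A/P = 19.51/15.30 = 1.275 m
Q = (1/n)·A·R^(2/3)·S^(1/2) = (1/0.016) × 19.51 × 1.275^(2/3) × 0.0032^(1/2) = 81.11 m³/s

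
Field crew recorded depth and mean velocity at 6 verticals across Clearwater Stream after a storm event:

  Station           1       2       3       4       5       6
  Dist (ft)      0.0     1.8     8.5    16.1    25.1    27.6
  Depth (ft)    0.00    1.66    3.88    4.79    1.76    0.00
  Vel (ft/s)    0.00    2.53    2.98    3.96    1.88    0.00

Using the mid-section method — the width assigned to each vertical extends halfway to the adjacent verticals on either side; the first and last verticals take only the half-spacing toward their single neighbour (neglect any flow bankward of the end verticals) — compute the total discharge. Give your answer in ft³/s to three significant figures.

277 ft³/s

w_2 = (8.5 − 0.0)/2 = 4.25 ft; q_2 = 2.53 × 1.66 × 4.25 = 17.85 ft³/s
w_3 = (16.1 − 1.8)/2 = 7.15 ft; q_3 = 2.98 × 3.88 × 7.15 = 82.67 ft³/s
w_4 = (25.1 − 8.5)/2 = 8.3 ft; q_4 = 3.96 × 4.79 × 8.3 = 157.4 ft³/s
w_5 = (27.6 − 16.1)/2 = 5.75 ft; q_5 = 1.88 × 1.76 × 5.75 = 19.03 ft³/s
Stations 1, 6 contribute zero (depth or velocity is 0).
Q = Σ qᵢ = 277.0 ft³/s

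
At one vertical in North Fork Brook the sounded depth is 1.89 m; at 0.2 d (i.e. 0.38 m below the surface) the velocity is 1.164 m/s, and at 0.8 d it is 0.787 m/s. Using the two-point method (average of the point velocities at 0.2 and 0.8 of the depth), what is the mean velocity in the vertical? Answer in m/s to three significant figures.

0.976 m/s

v̄ = (1.164 + 0.787) / 2 = 0.9755 m/s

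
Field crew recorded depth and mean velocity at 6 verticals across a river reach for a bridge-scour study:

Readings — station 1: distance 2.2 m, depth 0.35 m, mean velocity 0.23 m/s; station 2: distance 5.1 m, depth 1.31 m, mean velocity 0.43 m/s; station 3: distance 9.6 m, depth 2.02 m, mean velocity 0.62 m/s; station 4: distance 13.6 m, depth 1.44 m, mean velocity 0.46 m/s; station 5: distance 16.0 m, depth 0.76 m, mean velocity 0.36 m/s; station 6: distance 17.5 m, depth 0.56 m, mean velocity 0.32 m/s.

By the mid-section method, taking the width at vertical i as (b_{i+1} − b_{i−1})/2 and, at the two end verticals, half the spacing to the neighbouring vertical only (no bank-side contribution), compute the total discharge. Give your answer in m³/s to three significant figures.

w_1 = (5.1 − 2.2)/2 = 1.45 m; q_1 = 0.23 × 0.35 × 1.45 = 0.1167 m³/s
w_2 = (9.6 − 2.2)/2 = 3.7 m; q_2 = 0.43 × 1.31 × 3.7 = 2.084 m³/s
w_3 = (13.6 − 5.1)/2 = 4.25 m; q_3 = 0.62 × 2.02 × 4.25 = 5.323 m³/s
w_4 = (16.0 − 9.6)/2 = 3.2 m; q_4 = 0.46 × 1.44 × 3.2 = 2.120 m³/s
w_5 = (17.5 − 13.6)/2 = 1.95 m; q_5 = 0.36 × 0.76 × 1.95 = 0.5335 m³/s
w_6 = (17.5 − 16.0)/2 = 0.75 m; q_6 = 0.32 × 0.56 × 0.75 = 0.1344 m³/s
Q = Σ qᵢ = 10.31 m³/s

10.3 m³/s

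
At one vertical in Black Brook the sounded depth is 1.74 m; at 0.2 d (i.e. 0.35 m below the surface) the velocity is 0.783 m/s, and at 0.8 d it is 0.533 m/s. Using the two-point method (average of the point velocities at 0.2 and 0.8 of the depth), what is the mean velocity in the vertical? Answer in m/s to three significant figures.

v̄ = (0.783 + 0.533) / 2 = 0.6580 m/s

0.658 m/s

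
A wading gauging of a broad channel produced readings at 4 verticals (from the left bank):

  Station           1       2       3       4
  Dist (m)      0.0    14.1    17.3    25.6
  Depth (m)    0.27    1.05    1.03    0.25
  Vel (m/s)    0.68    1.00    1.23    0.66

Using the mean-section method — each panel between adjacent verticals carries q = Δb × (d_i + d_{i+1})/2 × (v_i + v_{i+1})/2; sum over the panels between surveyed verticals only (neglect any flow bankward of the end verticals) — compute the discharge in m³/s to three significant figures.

Panel 1-2: Δb = 14.1 m, d̄ = (0.27+1.05)/2 = 0.66, v̄ = (0.68+1.00)/2 = 0.84 → q = 14.1×0.66×0.84 = 7.817 m³/s
Panel 2-3: Δb = 3.2 m, d̄ = (1.05+1.03)/2 = 1.04, v̄ = (1.00+1.23)/2 = 1.115 → q = 3.2×1.04×1.115 = 3.711 m³/s
Panel 3-4: Δb = 8.3 m, d̄ = (1.03+0.25)/2 = 0.64, v̄ = (1.23+0.66)/2 = 0.945 → q = 8.3×0.64×0.945 = 5.020 m³/s
Q = Σ q = 16.55 m³/s

16.5 m³/s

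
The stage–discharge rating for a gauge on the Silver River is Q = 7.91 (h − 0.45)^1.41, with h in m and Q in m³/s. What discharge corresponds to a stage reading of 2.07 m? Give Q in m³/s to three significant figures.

Q = 7.91 × (2.07 − 0.45)^1.41 = 7.91 × 1.62^1.41 = 15.62 m³/s

15.6 m³/s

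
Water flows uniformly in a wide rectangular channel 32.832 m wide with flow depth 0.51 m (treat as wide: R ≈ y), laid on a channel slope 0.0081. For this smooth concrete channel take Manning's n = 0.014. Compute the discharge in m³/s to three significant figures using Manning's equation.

A = b·y = 32.832 × 0.51 = 16.74 m²
Wide channel: R ≈ y = 0.51 m
Q = (1/n)·A·R^(2/3)·S^(1/2) = (1/0.014) × 16.74 × 0.5100^(2/3) × 0.0081^(1/2) = 68.71 m³/s

68.7 m³/s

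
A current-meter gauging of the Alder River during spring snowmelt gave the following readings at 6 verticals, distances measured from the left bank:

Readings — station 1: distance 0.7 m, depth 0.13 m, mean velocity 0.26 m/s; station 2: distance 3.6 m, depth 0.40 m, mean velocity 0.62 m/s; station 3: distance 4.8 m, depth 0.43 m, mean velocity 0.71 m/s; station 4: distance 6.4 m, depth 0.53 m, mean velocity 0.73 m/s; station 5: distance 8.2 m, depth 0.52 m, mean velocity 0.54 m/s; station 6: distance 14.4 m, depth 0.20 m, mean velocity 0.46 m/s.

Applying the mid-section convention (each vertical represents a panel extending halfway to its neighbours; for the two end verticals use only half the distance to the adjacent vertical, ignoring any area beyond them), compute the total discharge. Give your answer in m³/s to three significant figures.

w_1 = (3.6 − 0.7)/2 = 1.45 m; q_1 = 0.26 × 0.13 × 1.45 = 0.04901 m³/s
w_2 = (4.8 − 0.7)/2 = 2.05 m; q_2 = 0.62 × 0.40 × 2.05 = 0.5084 m³/s
w_3 = (6.4 − 3.6)/2 = 1.4 m; q_3 = 0.71 × 0.43 × 1.4 = 0.4274 m³/s
w_4 = (8.2 − 4.8)/2 = 1.7 m; q_4 = 0.73 × 0.53 × 1.7 = 0.6577 m³/s
w_5 = (14.4 − 6.4)/2 = 4 m; q_5 = 0.54 × 0.52 × 4 = 1.123 m³/s
w_6 = (14.4 − 8.2)/2 = 3.1 m; q_6 = 0.46 × 0.20 × 3.1 = 0.2852 m³/s
Q = Σ qᵢ = 3.051 m³/s

3.05 m³/s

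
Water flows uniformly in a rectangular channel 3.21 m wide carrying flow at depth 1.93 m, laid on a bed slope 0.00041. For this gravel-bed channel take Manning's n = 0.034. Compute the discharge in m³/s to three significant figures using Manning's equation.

3.38 m³/s

A = b·y = 3.21 × 1.93 = 6.195 m²
P = b + 2y = 3.21 + 2×1.93 = 7.070 m
R = A/P = 6.195/7.070 = 0.8763 m
Q = (1/n)·A·R^(2/3)·S^(1/2) = (1/0.034) × 6.195 × 0.8763^(2/3) × 0.00041^(1/2) = 3.379 m³/s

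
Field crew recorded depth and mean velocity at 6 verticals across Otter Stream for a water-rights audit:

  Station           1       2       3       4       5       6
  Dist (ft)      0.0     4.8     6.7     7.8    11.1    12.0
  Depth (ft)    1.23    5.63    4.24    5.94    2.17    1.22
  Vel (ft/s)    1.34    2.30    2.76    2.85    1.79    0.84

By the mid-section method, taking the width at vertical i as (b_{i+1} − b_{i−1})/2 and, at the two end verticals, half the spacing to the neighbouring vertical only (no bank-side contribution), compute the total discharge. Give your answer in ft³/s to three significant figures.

w_1 = (4.8 − 0.0)/2 = 2.4 ft; q_1 = 1.34 × 1.23 × 2.4 = 3.956 ft³/s
w_2 = (6.7 − 0.0)/2 = 3.35 ft; q_2 = 2.30 × 5.63 × 3.35 = 43.38 ft³/s
w_3 = (7.8 − 4.8)/2 = 1.5 ft; q_3 = 2.76 × 4.24 × 1.5 = 17.55 ft³/s
w_4 = (11.1 − 6.7)/2 = 2.2 ft; q_4 = 2.85 × 5.94 × 2.2 = 37.24 ft³/s
w_5 = (12.0 − 7.8)/2 = 2.1 ft; q_5 = 1.79 × 2.17 × 2.1 = 8.157 ft³/s
w_6 = (12.0 − 11.1)/2 = 0.45 ft; q_6 = 0.84 × 1.22 × 0.45 = 0.4612 ft³/s
Q = Σ qᵢ = 110.8 ft³/s

111 ft³/s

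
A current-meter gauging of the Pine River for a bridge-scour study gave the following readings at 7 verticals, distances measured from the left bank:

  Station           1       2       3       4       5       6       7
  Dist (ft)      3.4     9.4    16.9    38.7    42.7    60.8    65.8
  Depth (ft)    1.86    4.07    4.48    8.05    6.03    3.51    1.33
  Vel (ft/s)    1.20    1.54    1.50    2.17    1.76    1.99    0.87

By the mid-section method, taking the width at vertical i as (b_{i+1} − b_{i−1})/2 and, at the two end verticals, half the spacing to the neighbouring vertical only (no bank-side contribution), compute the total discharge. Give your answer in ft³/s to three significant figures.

w_1 = (9.4 − 3.4)/2 = 3 ft; q_1 = 1.20 × 1.86 × 3 = 6.696 ft³/s
w_2 = (16.9 − 3.4)/2 = 6.75 ft; q_2 = 1.54 × 4.07 × 6.75 = 42.31 ft³/s
w_3 = (38.7 − 9.4)/2 = 14.65 ft; q_3 = 1.50 × 4.48 × 14.65 = 98.45 ft³/s
w_4 = (42.7 − 16.9)/2 = 12.9 ft; q_4 = 2.17 × 8.05 × 12.9 = 225.3 ft³/s
w_5 = (60.8 − 38.7)/2 = 11.05 ft; q_5 = 1.76 × 6.03 × 11.05 = 117.3 ft³/s
w_6 = (65.8 − 42.7)/2 = 11.55 ft; q_6 = 1.99 × 3.51 × 11.55 = 80.68 ft³/s
w_7 = (65.8 − 60.8)/2 = 2.5 ft; q_7 = 0.87 × 1.33 × 2.5 = 2.893 ft³/s
Q = Σ qᵢ = 573.6 ft³/s

574 ft³/s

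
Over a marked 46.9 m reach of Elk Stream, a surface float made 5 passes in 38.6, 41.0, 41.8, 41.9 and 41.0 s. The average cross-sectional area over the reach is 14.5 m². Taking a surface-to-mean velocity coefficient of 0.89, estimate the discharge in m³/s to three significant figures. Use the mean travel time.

t̄ = (38.6 + 41.0 + 41.8 + 41.9 + 41.0) / 5 = 40.86 s
v_surface = L / t̄ = 46.9 / 40.86 = 1.148 m/s
v_mean = 0.89 × 1.148 = 1.022 m/s
Q = A × v_mean = 14.5 × 1.022 = 14.81 m³/s

14.8 m³/s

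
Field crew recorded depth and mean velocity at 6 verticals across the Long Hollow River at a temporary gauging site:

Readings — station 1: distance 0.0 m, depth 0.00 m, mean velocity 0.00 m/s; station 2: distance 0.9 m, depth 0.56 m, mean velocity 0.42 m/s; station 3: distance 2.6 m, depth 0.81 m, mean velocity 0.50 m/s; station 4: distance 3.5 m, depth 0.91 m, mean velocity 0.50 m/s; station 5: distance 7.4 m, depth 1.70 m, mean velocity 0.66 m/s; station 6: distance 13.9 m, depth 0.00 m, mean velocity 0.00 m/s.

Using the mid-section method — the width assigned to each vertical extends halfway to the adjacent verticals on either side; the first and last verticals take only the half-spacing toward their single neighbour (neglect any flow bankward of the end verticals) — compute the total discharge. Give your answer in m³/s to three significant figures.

w_2 = (2.6 − 0.0)/2 = 1.3 m; q_2 = 0.42 × 0.56 × 1.3 = 0.3058 m³/s
w_3 = (3.5 − 0.9)/2 = 1.3 m; q_3 = 0.50 × 0.81 × 1.3 = 0.5265 m³/s
w_4 = (7.4 − 2.6)/2 = 2.4 m; q_4 = 0.50 × 0.91 × 2.4 = 1.092 m³/s
w_5 = (13.9 − 3.5)/2 = 5.2 m; q_5 = 0.66 × 1.70 × 5.2 = 5.834 m³/s
Stations 1, 6 contribute zero (depth or velocity is 0).
Q = Σ qᵢ = 7.759 m³/s

7.76 m³/s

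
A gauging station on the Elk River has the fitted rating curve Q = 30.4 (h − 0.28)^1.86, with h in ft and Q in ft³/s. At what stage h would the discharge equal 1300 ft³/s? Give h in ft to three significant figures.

h − h₀ = (Q/C)^(1/b) = (1300/30.4)^(1/1.86) = 7.532 ft
h = 0.28 + 7.532 = 7.812 ft

7.81 ft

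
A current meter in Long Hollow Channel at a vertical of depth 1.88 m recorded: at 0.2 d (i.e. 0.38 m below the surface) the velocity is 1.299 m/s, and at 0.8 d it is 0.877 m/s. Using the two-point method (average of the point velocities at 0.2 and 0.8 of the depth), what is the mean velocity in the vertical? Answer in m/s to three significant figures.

v̄ = (1.299 + 0.877) / 2 = 1.088 m/s

1.09 m/s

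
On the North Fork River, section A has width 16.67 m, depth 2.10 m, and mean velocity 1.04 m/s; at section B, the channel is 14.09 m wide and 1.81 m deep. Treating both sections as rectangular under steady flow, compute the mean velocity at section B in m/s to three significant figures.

1.43 m/s

Q = A₁V₁ = (16.67×2.10) × 1.04 = 36.41 m³/s
A₂ = 14.09 × 1.81 = 25.50 m²
V₂ = Q/A₂ = 36.41/25.50 = 1.428 m/s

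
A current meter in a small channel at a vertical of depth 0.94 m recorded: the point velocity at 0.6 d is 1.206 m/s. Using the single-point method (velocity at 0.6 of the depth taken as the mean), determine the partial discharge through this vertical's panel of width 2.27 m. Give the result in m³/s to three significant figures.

2.57 m³/s

v̄ = v₀.₆ = 1.206 m/s
q = v̄ × d × w = 1.206 × 0.94 × 2.27 = 2.573 m³/s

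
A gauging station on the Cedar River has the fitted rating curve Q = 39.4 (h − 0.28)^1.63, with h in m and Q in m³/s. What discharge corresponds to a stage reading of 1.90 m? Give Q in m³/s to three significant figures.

Q = 39.4 × (1.90 − 0.28)^1.63 = 39.4 × 1.62^1.63 = 86.50 m³/s

86.5 m³/s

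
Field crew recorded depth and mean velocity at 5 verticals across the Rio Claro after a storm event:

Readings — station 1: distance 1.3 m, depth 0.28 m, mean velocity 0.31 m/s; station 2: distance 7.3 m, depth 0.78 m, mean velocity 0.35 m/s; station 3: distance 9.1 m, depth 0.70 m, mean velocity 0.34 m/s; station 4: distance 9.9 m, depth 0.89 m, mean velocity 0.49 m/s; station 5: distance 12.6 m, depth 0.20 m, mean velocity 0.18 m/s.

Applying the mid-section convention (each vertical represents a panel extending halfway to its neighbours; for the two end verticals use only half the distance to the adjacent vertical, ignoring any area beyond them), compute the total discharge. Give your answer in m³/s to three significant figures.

w_1 = (7.3 − 1.3)/2 = 3 m; q_1 = 0.31 × 0.28 × 3 = 0.2604 m³/s
w_2 = (9.1 − 1.3)/2 = 3.9 m; q_2 = 0.35 × 0.78 × 3.9 = 1.065 m³/s
w_3 = (9.9 − 7.3)/2 = 1.3 m; q_3 = 0.34 × 0.70 × 1.3 = 0.3094 m³/s
w_4 = (12.6 − 9.1)/2 = 1.75 m; q_4 = 0.49 × 0.89 × 1.75 = 0.7632 m³/s
w_5 = (12.6 − 9.9)/2 = 1.35 m; q_5 = 0.18 × 0.20 × 1.35 = 0.04860 m³/s
Q = Σ qᵢ = 2.446 m³/s

2.45 m³/s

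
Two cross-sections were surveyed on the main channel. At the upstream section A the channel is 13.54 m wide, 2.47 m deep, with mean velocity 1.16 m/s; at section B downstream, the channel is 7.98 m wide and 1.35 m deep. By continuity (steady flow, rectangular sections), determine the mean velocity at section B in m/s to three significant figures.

Q = A₁V₁ = (13.54×2.47) × 1.16 = 38.79 m³/s
A₂ = 7.98 × 1.35 = 10.77 m²
V₂ = Q/A₂ = 38.79/10.77 = 3.601 m/s

3.60 m/s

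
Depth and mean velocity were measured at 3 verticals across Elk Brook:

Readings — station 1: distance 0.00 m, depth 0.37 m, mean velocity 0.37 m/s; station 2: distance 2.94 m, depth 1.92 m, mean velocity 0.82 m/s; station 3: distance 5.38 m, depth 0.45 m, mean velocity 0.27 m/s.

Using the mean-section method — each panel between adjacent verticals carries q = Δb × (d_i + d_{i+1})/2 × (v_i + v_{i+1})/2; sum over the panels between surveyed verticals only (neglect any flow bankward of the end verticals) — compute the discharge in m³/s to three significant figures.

3.58 m³/s

Panel 1-2: Δb = 2.94 m, d̄ = (0.37+1.92)/2 = 1.145, v̄ = (0.37+0.82)/2 = 0.595 → q = 2.94×1.145×0.595 = 2.003 m³/s
Panel 2-3: Δb = 2.44 m, d̄ = (1.92+0.45)/2 = 1.185, v̄ = (0.82+0.27)/2 = 0.545 → q = 2.44×1.185×0.545 = 1.576 m³/s
Q = Σ q = 3.579 m³/s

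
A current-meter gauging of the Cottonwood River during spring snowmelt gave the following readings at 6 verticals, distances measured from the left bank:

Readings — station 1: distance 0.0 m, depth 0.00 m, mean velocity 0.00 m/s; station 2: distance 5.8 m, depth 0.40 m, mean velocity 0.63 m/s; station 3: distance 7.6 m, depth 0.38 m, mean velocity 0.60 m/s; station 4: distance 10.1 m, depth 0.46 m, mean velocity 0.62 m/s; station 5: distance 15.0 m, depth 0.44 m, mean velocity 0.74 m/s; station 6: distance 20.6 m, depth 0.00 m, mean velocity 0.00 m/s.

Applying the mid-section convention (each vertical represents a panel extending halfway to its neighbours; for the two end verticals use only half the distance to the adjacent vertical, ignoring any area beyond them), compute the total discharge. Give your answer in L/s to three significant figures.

4210 L/s

w_2 = (7.6 − 0.0)/2 = 3.8 m; q_2 = 0.63 × 0.40 × 3.8 = 0.9576 m³/s
w_3 = (10.1 − 5.8)/2 = 2.15 m; q_3 = 0.60 × 0.38 × 2.15 = 0.4902 m³/s
w_4 = (15.0 − 7.6)/2 = 3.7 m; q_4 = 0.62 × 0.46 × 3.7 = 1.055 m³/s
w_5 = (20.6 − 10.1)/2 = 5.25 m; q_5 = 0.74 × 0.44 × 5.25 = 1.709 m³/s
Stations 1, 6 contribute zero (depth or velocity is 0).
Q = Σ qᵢ = 4.212 m³/s
= 4.212 × 1000 = 4212 L/s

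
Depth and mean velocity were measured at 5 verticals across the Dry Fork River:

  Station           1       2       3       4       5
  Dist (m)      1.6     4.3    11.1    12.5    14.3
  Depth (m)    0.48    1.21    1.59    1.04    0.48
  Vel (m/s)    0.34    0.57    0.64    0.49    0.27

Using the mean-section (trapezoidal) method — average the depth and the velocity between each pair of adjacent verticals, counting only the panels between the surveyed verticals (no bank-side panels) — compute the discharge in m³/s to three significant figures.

Panel 1-2: Δb = 2.7 m, d̄ = (0.48+1.21)/2 = 0.845, v̄ = (0.34+0.57)/2 = 0.455 → q = 2.7×0.845×0.455 = 1.038 m³/s
Panel 2-3: Δb = 6.8 m, d̄ = (1.21+1.59)/2 = 1.4, v̄ = (0.57+0.64)/2 = 0.605 → q = 6.8×1.4×0.605 = 5.760 m³/s
Panel 3-4: Δb = 1.4 m, d̄ = (1.59+1.04)/2 = 1.315, v̄ = (0.64+0.49)/2 = 0.565 → q = 1.4×1.315×0.565 = 1.040 m³/s
Panel 4-5: Δb = 1.8 m, d̄ = (1.04+0.48)/2 = 0.76, v̄ = (0.49+0.27)/2 = 0.38 → q = 1.8×0.76×0.38 = 0.5198 m³/s
Q = Σ q = 8.358 m³/s

8.36 m³/s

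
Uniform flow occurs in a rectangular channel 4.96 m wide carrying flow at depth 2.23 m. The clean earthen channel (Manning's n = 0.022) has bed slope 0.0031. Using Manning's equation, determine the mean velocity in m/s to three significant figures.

A = b·y = 4.96 × 2.23 = 11.06 m²
P = b + 2y = 4.96 + 2×2.23 = 9.420 m
R = A/P = 11.06/9.420 = 1.174 m
Q = (1/n)·A·R^(2/3)·S^(1/2) = (1/0.022) × 11.06 × 1.174^(2/3) × 0.0031^(1/2) = 31.16 m³/s
V = Q/A = 31.16/11.06 = 2.817 m/s

2.82 m/s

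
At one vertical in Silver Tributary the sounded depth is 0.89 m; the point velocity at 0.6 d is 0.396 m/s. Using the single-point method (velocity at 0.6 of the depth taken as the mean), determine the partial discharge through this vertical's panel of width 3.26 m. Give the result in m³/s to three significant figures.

1.15 m³/s

v̄ = v₀.₆ = 0.396 m/s
q = v̄ × d × w = 0.3960 × 0.89 × 3.26 = 1.149 m³/s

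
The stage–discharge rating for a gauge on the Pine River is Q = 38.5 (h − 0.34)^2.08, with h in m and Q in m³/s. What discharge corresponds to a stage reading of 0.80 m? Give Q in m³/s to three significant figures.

Q = 38.5 × (0.80 − 0.34)^2.08 = 38.5 × 0.46^2.08 = 7.656 m³/s

7.66 m³/s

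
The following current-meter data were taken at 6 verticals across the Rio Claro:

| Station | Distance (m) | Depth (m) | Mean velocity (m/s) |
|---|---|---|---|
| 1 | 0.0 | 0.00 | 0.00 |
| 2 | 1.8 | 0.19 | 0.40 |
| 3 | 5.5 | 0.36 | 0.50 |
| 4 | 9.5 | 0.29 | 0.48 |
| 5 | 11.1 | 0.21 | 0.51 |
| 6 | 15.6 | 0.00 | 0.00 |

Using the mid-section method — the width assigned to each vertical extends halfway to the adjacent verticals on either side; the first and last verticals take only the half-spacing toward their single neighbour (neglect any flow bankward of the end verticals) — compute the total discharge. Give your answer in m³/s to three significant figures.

w_2 = (5.5 − 0.0)/2 = 2.75 m; q_2 = 0.40 × 0.19 × 2.75 = 0.2090 m³/s
w_3 = (9.5 − 1.8)/2 = 3.85 m; q_3 = 0.50 × 0.36 × 3.85 = 0.6930 m³/s
w_4 = (11.1 − 5.5)/2 = 2.8 m; q_4 = 0.48 × 0.29 × 2.8 = 0.3898 m³/s
w_5 = (15.6 − 9.5)/2 = 3.05 m; q_5 = 0.51 × 0.21 × 3.05 = 0.3267 m³/s
Stations 1, 6 contribute zero (depth or velocity is 0).
Q = Σ qᵢ = 1.618 m³/s

1.62 m³/s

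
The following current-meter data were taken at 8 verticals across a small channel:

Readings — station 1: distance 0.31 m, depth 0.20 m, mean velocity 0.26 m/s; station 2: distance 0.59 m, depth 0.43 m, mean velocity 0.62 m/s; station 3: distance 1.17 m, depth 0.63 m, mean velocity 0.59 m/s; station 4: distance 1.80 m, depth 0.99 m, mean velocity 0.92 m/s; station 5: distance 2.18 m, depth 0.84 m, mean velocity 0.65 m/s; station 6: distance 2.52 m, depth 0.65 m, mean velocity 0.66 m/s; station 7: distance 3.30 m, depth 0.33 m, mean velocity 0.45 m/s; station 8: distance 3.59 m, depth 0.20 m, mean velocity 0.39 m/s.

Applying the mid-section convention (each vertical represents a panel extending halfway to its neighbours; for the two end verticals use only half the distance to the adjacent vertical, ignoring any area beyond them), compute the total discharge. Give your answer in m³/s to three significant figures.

1.33 m³/s

w_1 = (0.59 − 0.31)/2 = 0.14 m; q_1 = 0.26 × 0.20 × 0.14 = 0.007280 m³/s
w_2 = (1.17 − 0.31)/2 = 0.43 m; q_2 = 0.62 × 0.43 × 0.43 = 0.1146 m³/s
w_3 = (1.80 − 0.59)/2 = 0.605 m; q_3 = 0.59 × 0.63 × 0.605 = 0.2249 m³/s
w_4 = (2.18 − 1.17)/2 = 0.505 m; q_4 = 0.92 × 0.99 × 0.505 = 0.4600 m³/s
w_5 = (2.52 − 1.80)/2 = 0.36 m; q_5 = 0.65 × 0.84 × 0.36 = 0.1966 m³/s
w_6 = (3.30 − 2.18)/2 = 0.56 m; q_6 = 0.66 × 0.65 × 0.56 = 0.2402 m³/s
w_7 = (3.59 − 2.52)/2 = 0.535 m; q_7 = 0.45 × 0.33 × 0.535 = 0.07945 m³/s
w_8 = (3.59 − 3.30)/2 = 0.145 m; q_8 = 0.39 × 0.20 × 0.145 = 0.01131 m³/s
Q = Σ qᵢ = 1.334 m³/s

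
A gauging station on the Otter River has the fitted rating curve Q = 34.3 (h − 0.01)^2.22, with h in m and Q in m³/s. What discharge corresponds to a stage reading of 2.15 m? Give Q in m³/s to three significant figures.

186 m³/s

Q = 34.3 × (2.15 − 0.01)^2.22 = 34.3 × 2.14^2.22 = 185.7 m³/s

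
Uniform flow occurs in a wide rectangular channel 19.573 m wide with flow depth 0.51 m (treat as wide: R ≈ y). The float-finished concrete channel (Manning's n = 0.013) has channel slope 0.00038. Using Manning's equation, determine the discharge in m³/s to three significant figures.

A = b·y = 19.573 × 0.51 = 9.982 m²
Wide channel: R ≈ y = 0.51 m
Q = (1/n)·A·R^(2/3)·S^(1/2) = (1/0.013) × 9.982 × 0.5100^(2/3) × 0.00038^(1/2) = 9.555 m³/s

9.55 m³/s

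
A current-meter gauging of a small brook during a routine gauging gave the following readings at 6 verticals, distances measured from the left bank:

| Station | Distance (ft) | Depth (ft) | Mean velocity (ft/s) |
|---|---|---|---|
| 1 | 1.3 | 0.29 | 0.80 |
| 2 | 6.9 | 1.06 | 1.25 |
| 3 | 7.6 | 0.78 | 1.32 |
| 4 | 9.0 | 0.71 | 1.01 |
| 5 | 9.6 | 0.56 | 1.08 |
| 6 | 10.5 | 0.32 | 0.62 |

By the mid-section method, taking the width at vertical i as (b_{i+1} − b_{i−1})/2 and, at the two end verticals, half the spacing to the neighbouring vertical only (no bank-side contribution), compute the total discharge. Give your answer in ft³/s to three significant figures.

w_1 = (6.9 − 1.3)/2 = 2.8 ft; q_1 = 0.80 × 0.29 × 2.8 = 0.6496 ft³/s
w_2 = (7.6 − 1.3)/2 = 3.15 ft; q_2 = 1.25 × 1.06 × 3.15 = 4.174 ft³/s
w_3 = (9.0 − 6.9)/2 = 1.05 ft; q_3 = 1.32 × 0.78 × 1.05 = 1.081 ft³/s
w_4 = (9.6 − 7.6)/2 = 1 ft; q_4 = 1.01 × 0.71 × 1 = 0.7171 ft³/s
w_5 = (10.5 − 9.0)/2 = 0.75 ft; q_5 = 1.08 × 0.56 × 0.75 = 0.4536 ft³/s
w_6 = (10.5 − 9.6)/2 = 0.45 ft; q_6 = 0.62 × 0.32 × 0.45 = 0.08928 ft³/s
Q = Σ qᵢ = 7.164 ft³/s

7.16 ft³/s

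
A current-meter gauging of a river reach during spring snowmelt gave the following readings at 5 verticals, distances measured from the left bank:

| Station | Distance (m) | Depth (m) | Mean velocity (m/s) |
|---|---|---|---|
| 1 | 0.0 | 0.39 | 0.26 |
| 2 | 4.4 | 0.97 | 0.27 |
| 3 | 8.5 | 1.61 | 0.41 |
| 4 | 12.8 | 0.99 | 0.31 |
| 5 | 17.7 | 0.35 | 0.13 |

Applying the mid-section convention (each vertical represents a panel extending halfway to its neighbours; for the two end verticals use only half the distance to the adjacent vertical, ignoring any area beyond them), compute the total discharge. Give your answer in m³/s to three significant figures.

w_1 = (4.4 − 0.0)/2 = 2.2 m; q_1 = 0.26 × 0.39 × 2.2 = 0.2231 m³/s
w_2 = (8.5 − 0.0)/2 = 4.25 m; q_2 = 0.27 × 0.97 × 4.25 = 1.113 m³/s
w_3 = (12.8 − 4.4)/2 = 4.2 m; q_3 = 0.41 × 1.61 × 4.2 = 2.772 m³/s
w_4 = (17.7 − 8.5)/2 = 4.6 m; q_4 = 0.31 × 0.99 × 4.6 = 1.412 m³/s
w_5 = (17.7 − 12.8)/2 = 2.45 m; q_5 = 0.13 × 0.35 × 2.45 = 0.1115 m³/s
Q = Σ qᵢ = 5.632 m³/s

5.63 m³/s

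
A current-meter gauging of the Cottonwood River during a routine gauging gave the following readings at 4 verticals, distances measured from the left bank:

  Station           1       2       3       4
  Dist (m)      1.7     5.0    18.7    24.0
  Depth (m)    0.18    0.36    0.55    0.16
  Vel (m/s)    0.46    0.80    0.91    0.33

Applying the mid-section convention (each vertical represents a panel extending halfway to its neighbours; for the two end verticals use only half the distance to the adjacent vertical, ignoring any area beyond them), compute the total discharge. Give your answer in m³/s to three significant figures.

w_1 = (5.0 − 1.7)/2 = 1.65 m; q_1 = 0.46 × 0.18 × 1.65 = 0.1366 m³/s
w_2 = (18.7 − 1.7)/2 = 8.5 m; q_2 = 0.80 × 0.36 × 8.5 = 2.448 m³/s
w_3 = (24.0 − 5.0)/2 = 9.5 m; q_3 = 0.91 × 0.55 × 9.5 = 4.755 m³/s
w_4 = (24.0 − 18.7)/2 = 2.65 m; q_4 = 0.33 × 0.16 × 2.65 = 0.1399 m³/s
Q = Σ qᵢ = 7.479 m³/s

7.48 m³/s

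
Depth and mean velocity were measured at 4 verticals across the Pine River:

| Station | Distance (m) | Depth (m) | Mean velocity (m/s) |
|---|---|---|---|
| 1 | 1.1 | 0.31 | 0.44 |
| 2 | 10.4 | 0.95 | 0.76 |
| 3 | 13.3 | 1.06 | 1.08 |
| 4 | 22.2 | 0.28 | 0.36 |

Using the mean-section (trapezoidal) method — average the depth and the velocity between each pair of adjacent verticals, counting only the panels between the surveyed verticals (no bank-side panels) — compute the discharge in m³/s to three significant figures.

10.5 m³/s

Panel 1-2: Δb = 9.3 m, d̄ = (0.31+0.95)/2 = 0.63, v̄ = (0.44+0.76)/2 = 0.6 → q = 9.3×0.63×0.6 = 3.515 m³/s
Panel 2-3: Δb = 2.9 m, d̄ = (0.95+1.06)/2 = 1.005, v̄ = (0.76+1.08)/2 = 0.92 → q = 2.9×1.005×0.92 = 2.681 m³/s
Panel 3-4: Δb = 8.9 m, d̄ = (1.06+0.28)/2 = 0.67, v̄ = (1.08+0.36)/2 = 0.72 → q = 8.9×0.67×0.72 = 4.293 m³/s
Q = Σ q = 10.49 m³/s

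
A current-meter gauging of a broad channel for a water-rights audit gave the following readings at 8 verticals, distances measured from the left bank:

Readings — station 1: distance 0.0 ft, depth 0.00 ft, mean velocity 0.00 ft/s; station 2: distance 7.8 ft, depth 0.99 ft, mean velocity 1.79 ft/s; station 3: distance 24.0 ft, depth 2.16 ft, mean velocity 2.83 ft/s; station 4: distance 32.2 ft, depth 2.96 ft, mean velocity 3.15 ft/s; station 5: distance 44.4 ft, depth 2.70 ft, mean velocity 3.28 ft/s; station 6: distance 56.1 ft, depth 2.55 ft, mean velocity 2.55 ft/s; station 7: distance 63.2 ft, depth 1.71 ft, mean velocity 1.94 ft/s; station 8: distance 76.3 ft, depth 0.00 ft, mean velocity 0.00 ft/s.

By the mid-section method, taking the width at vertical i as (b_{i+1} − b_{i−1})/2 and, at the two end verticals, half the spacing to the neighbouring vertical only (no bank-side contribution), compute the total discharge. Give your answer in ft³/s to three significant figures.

391 ft³/s

w_2 = (24.0 − 0.0)/2 = 12 ft; q_2 = 1.79 × 0.99 × 12 = 21.27 ft³/s
w_3 = (32.2 − 7.8)/2 = 12.2 ft; q_3 = 2.83 × 2.16 × 12.2 = 74.58 ft³/s
w_4 = (44.4 − 24.0)/2 = 10.2 ft; q_4 = 3.15 × 2.96 × 10.2 = 95.10 ft³/s
w_5 = (56.1 − 32.2)/2 = 11.95 ft; q_5 = 3.28 × 2.70 × 11.95 = 105.8 ft³/s
w_6 = (63.2 − 44.4)/2 = 9.4 ft; q_6 = 2.55 × 2.55 × 9.4 = 61.12 ft³/s
w_7 = (76.3 − 56.1)/2 = 10.1 ft; q_7 = 1.94 × 1.71 × 10.1 = 33.51 ft³/s
Stations 1, 8 contribute zero (depth or velocity is 0).
Q = Σ qᵢ = 391.4 ft³/s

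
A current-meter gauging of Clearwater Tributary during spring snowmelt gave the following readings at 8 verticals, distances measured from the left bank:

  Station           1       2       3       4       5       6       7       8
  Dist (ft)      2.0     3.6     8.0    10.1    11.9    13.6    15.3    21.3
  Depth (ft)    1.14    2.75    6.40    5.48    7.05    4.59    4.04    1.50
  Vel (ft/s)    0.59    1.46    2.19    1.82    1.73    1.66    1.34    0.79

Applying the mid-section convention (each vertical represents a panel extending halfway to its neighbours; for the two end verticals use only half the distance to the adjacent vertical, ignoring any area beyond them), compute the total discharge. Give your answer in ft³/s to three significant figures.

w_1 = (3.6 − 2.0)/2 = 0.8 ft; q_1 = 0.59 × 1.14 × 0.8 = 0.5381 ft³/s
w_2 = (8.0 − 2.0)/2 = 3 ft; q_2 = 1.46 × 2.75 × 3 = 12.05 ft³/s
w_3 = (10.1 − 3.6)/2 = 3.25 ft; q_3 = 2.19 × 6.40 × 3.25 = 45.55 ft³/s
w_4 = (11.9 − 8.0)/2 = 1.95 ft; q_4 = 1.82 × 5.48 × 1.95 = 19.45 ft³/s
w_5 = (13.6 − 10.1)/2 = 1.75 ft; q_5 = 1.73 × 7.05 × 1.75 = 21.34 ft³/s
w_6 = (15.3 − 11.9)/2 = 1.7 ft; q_6 = 1.66 × 4.59 × 1.7 = 12.95 ft³/s
w_7 = (21.3 − 13.6)/2 = 3.85 ft; q_7 = 1.34 × 4.04 × 3.85 = 20.84 ft³/s
w_8 = (21.3 − 15.3)/2 = 3 ft; q_8 = 0.79 × 1.50 × 3 = 3.555 ft³/s
Q = Σ qᵢ = 136.3 ft³/s

136 ft³/s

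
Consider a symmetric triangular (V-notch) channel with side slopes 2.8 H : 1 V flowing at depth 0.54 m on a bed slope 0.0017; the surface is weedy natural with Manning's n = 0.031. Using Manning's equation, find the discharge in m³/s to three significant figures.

0.436 m³/s

A = z·y² = 2.8×0.54² = 0.8165 m²
P = 2y√(1+z²) = 2×0.54×√(1+2.8²) = 3.211 m
R = A/P = 0.8165/3.211 = 0.2543 m
Q = (1/n)·A·R^(2/3)·S^(1/2) = (1/0.031) × 0.8165 × 0.2543^(2/3) × 0.0017^(1/2) = 0.4359 m³/s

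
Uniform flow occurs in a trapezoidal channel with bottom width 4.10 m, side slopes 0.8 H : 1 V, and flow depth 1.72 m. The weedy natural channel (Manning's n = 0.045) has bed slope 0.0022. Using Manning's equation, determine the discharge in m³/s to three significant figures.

10.5 m³/s

A = (b + z·y)·y = (4.10 + 0.8×1.72)×1.72 = 9.419 m²
P = b + 2y√(1+z²) = 4.10 + 2×1.72×√(1+0.8²) = 8.505 m
R = A/P = 9.419/8.505 = 1.107 m
Q = (1/n)·A·R^(2/3)·S^(1/2) = (1/0.045) × 9.419 × 1.107^(2/3) × 0.0022^(1/2) = 10.51 m³/s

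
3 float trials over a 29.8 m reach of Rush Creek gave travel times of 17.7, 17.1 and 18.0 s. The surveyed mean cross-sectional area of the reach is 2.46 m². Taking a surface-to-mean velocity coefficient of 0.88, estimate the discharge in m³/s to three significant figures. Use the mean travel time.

t̄ = (17.7 + 17.1 + 18.0) / 3 = 17.6 s
v_surface = L / t̄ = 29.8 / 17.6 = 1.693 m/s
v_mean = 0.88 × 1.693 = 1.490 m/s
Q = A × v_mean = 2.46 × 1.490 = 3.665 m³/s

3.67 m³/s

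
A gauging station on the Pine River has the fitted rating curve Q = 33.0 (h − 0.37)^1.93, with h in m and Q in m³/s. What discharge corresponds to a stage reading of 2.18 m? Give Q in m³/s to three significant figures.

104 m³/s

Q = 33.0 × (2.18 − 0.37)^1.93 = 33.0 × 1.81^1.93 = 103.7 m³/s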